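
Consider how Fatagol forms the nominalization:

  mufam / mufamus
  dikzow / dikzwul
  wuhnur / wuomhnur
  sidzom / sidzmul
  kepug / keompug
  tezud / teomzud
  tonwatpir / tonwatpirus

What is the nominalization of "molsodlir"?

molsodlirus

"molsodlir" has last vowel 'i'. The one such stem in the data (tonwatpir → tonwatpirus) adds -us, so the same rule applies.
So molsodlir → molsodlirus.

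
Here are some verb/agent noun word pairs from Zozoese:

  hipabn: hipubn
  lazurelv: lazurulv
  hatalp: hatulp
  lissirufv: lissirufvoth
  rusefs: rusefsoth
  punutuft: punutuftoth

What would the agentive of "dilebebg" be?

"dilebebg" has second-to-last letter 'b'. The one such stem in the data (hipabn → hipubn) changes the last vowel to 'u' (as do hatalp, lazurelv), so the same rule applies.
So dilebebg → dilebubg.

dilebubg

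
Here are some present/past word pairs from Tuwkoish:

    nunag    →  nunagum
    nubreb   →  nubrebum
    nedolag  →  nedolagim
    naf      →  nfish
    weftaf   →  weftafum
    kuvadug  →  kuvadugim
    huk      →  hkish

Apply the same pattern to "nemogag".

naf and weftaf both end in -f yet inflect differently (nfish, weftafum), so the final letter is not what conditions the rule; the number of vowels is.
"nemogag" has 3 vowels. The stems with 3 vowels (kuvadug → kuvadugim, nedolag → nedolagim) add -im.
The other patterns: stems with 1 vowel delete the last vowel and add -ish; stems with 2 vowels add -um.
So nemogag → nemogagim.

nemogagim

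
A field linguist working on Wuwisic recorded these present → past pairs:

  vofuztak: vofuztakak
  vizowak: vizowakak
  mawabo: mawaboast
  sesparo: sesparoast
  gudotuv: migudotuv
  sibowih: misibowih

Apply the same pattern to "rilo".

sesparo and sibowih both begin with s- yet inflect differently (sesparoast, misibowih), so the first letter is not what conditions the rule; the final letter is.
"rilo" ends in -o. The stems ending in -o (mawabo → mawaboast, sesparo → sesparoast) add -ast.
The other patterns: stems ending in -k add -ak; stems ending in -h or -v add the prefix mi-.
So rilo → riloast.

riloast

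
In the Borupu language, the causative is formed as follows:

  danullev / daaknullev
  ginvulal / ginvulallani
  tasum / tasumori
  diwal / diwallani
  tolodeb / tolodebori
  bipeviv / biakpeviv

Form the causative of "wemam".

wemamori

danullev and tolodeb both have last vowel 'e' yet inflect differently (daaknullev, tolodebori), so the last vowel is not what conditions the rule; the final letter is.
"wemam" ends in -m. The one such stem in the data (tasum → tasumori) adds -ori, so the same rule applies.
The other patterns: stems ending in -v insert -ak- after the first vowel; stems ending in -l double the final consonant and add -ani.
So wemam → wemamori.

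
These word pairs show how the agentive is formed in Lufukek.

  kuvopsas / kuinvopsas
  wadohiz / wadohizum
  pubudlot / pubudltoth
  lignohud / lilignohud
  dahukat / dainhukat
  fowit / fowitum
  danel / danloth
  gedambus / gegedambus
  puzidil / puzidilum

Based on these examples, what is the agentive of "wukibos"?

wukibsoth

dahukat and fowit both end in -t yet inflect differently (dainhukat, fowitum), so the final letter is not what conditions the rule; the last vowel is.
"wukibos" has last vowel 'o'. The one such stem in the data (pubudlot → pubudltoth) deletes the last vowel and adds -oth (as does danel), so the same rule applies.
The other patterns: stems whose last vowel is 'a' insert -in- after the first vowel; stems whose last vowel is 'i' add -um; stems whose last vowel is 'u' repeat the first consonant+vowel as a prefix.
So wukibos → wukibsoth.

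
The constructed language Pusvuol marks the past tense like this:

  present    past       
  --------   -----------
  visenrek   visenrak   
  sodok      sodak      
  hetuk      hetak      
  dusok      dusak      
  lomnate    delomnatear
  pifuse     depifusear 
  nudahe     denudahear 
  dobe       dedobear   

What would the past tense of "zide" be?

visenrek and lomnate both have last vowel 'e' yet inflect differently (visenrak, delomnatear), so the last vowel is not what conditions the rule; the final letter is.
"zide" ends in -e. The stems ending in -e (lomnate → delomnatear, pifuse → depifusear, nudahe → denudahear) add de- … -ar around the stem.
The other pattern: stems ending in -k change the last vowel to 'a'.
So zide → dezidear.

dezidear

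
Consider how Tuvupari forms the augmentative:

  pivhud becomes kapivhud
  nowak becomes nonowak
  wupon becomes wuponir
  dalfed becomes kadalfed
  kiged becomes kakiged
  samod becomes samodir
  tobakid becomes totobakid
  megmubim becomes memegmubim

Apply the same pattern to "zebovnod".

"zebovnod" has last vowel 'o'. The stems whose last vowel is 'o' (samod → samodir, wupon → wuponir) add -ir.
The other patterns: stems whose last vowel is 'a' or 'i' repeat the first consonant+vowel as a prefix; stems whose last vowel is 'e' or 'u' add the prefix ka-.
So zebovnod → zebovnodir.

zebovnodir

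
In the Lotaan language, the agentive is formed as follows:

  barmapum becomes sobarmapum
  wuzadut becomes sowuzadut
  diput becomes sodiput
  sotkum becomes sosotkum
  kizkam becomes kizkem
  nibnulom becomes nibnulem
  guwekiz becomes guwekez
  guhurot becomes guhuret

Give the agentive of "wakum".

sowakum

barmapum and kizkam both end in -m yet inflect differently (sobarmapum, kizkem), so the final letter is not what conditions the rule; the last vowel is.
"wakum" has last vowel 'u'. The stems whose last vowel is 'u' (barmapum → sobarmapum, wuzadut → sowuzadut, diput → sodiput) add the prefix so-.
The other pattern: stems whose last vowel is 'a', 'i' or 'o' change the last vowel to 'e'.
So wakum → sowakum.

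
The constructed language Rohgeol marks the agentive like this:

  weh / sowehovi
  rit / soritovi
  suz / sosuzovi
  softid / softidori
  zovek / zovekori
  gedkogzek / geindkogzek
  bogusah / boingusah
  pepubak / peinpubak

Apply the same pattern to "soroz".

zovek and gedkogzek both end in -k yet inflect differently (zovekori, geindkogzek), so the final letter is not what conditions the rule; the number of vowels is.
"soroz" has 2 vowels. The stems with 2 vowels (softid → softidori, zovek → zovekori) add -ori.
So soroz → sorozori.

sorozori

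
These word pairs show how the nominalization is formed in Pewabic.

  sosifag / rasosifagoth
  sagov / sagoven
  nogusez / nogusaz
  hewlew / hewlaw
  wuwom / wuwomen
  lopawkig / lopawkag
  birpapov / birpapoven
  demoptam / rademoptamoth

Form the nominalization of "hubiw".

hubaw

"hubiw" has last vowel 'i'. The one such stem in the data (lopawkig → lopawkag) changes the last vowel to 'a' (as do hewlew, nogusez), so the same rule applies.
So hubiw → hubaw.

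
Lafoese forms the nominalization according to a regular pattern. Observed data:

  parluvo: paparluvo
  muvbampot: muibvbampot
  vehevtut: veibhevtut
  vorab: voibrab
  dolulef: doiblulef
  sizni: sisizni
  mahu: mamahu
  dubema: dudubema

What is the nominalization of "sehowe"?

sesehowe

vorab and dubema both have last vowel 'a' yet inflect differently (voibrab, dudubema), so the last vowel is not what conditions the rule; whether the stem ends in a vowel or a consonant is.
"sehowe" ends in a vowel. The stems ending in a vowel (dubema → dudubema, parluvo → paparluvo, mahu → mamahu) repeat the first consonant+vowel as a prefix.
So sehowe → sesehowe.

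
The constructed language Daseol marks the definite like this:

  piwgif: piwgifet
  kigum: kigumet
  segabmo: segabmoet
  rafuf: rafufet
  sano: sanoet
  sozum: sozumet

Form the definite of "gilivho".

Every pair shown (piwgif → piwgifet, kigum → kigumet, segabmo → segabmoet, …) follows the same rule: add -et.
So gilivho → gilivhoet.

gilivhoet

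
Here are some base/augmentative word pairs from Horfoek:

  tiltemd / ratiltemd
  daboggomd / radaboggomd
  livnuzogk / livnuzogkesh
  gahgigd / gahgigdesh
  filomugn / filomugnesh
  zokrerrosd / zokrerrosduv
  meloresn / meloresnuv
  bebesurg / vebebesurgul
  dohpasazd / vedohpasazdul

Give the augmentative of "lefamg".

ralefamg

tiltemd and gahgigd both end in -d yet inflect differently (ratiltemd, gahgigdesh), so the final letter is not what conditions the rule; the second-to-last letter is.
"lefamg" has second-to-last letter 'm'. The stems whose second-to-last letter is 'm' (tiltemd → ratiltemd, daboggomd → radaboggomd) add the prefix ra-.
The other patterns: stems whose second-to-last letter is 'g' add -esh; stems whose second-to-last letter is 's' add -uv; stems whose second-to-last letter is 'r' or 'z' add ve- … -ul around the stem.
So lefamg → ralefamg.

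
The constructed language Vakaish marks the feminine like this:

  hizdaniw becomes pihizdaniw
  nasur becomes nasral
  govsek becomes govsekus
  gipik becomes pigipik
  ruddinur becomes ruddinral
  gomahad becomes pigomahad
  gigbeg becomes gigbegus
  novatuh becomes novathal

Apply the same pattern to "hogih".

pihogih

"hogih" has last vowel 'i'. The stems whose last vowel is 'i' (gipik → pigipik, hizdaniw → pihizdaniw) add the prefix pi-.
The other patterns: stems whose last vowel is 'u' delete the last vowel and add -al; stems whose last vowel is 'e' add -us.
So hogih → pihogih.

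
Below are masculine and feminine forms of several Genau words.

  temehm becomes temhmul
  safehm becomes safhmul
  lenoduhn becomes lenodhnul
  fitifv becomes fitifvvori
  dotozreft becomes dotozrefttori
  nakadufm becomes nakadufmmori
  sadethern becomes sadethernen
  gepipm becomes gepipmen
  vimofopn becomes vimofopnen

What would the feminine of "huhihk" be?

huhhkul

temehm and nakadufm both end in -m yet inflect differently (temhmul, nakadufmmori), so the final letter is not what conditions the rule; the second-to-last letter is.
"huhihk" has second-to-last letter 'h'. The stems whose second-to-last letter is 'h' (temehm → temhmul, safehm → safhmul, lenoduhn → lenodhnul) delete the last vowel and add -ul.
So huhihk → huhhkul.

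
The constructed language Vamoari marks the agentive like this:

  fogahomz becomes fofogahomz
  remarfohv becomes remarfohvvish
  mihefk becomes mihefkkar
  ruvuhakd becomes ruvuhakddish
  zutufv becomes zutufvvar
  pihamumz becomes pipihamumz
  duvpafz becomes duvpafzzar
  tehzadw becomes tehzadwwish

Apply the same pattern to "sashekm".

duvpafz and pihamumz both end in -z yet inflect differently (duvpafzzar, pipihamumz), so the final letter is not what conditions the rule; the second-to-last letter is.
"sashekm" has second-to-last letter 'k'. The one such stem in the data (ruvuhakd → ruvuhakddish) doubles the final consonant and adds -ish (as do tehzadw, remarfohv), so the same rule applies.
So sashekm → sashekmmish.

sashekmmish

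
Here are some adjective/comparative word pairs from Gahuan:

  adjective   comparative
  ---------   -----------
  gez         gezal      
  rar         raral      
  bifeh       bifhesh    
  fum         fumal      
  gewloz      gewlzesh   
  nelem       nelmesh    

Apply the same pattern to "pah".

"pah" has 1 vowel. The stems with 1 vowel (fum → fumal, gez → gezal, rar → raral) add -al.
The other pattern: stems with 2 vowels delete the last vowel and add -esh.
So pah → pahal.

pahal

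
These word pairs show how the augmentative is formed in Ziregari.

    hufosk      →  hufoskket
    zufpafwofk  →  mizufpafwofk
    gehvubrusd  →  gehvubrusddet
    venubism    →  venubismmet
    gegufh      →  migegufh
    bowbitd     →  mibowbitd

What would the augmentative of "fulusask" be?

gehvubrusd and bowbitd both end in -d yet inflect differently (gehvubrusddet, mibowbitd), so the final letter is not what conditions the rule; the second-to-last letter is.
"fulusask" has second-to-last letter 's'. The stems whose second-to-last letter is 's' (venubism → venubismmet, gehvubrusd → gehvubrusddet, hufosk → hufoskket) double the final consonant and add -et.
So fulusask → fulusaskket.

fulusaskket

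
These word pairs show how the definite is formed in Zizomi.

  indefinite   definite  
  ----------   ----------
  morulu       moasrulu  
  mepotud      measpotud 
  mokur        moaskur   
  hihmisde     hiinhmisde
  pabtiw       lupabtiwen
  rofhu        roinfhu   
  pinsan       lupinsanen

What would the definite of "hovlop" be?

hoinvlop

morulu and rofhu both end in -u yet inflect differently (moasrulu, roinfhu), so the final letter is not what conditions the rule; the first letter is.
"hovlop" begins with h-. The one such stem in the data (hihmisde → hiinhmisde) inserts -in- after the first vowel (as does rofhu), so the same rule applies.
So hovlop → hoinvlop.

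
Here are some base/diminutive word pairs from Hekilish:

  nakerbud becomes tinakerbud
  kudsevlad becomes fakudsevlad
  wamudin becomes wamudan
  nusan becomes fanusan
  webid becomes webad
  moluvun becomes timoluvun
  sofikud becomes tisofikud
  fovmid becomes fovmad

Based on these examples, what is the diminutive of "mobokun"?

timobokun

sofikud and fovmid both end in -d yet inflect differently (tisofikud, fovmad), so the final letter is not what conditions the rule; the last vowel is.
"mobokun" has last vowel 'u'. The stems whose last vowel is 'u' (sofikud → tisofikud, moluvun → timoluvun, nakerbud → tinakerbud) add the prefix ti-.
The other patterns: stems whose last vowel is 'i' change the last vowel to 'a'; stems whose last vowel is 'a' add the prefix fa-.
So mobokun → timobokun.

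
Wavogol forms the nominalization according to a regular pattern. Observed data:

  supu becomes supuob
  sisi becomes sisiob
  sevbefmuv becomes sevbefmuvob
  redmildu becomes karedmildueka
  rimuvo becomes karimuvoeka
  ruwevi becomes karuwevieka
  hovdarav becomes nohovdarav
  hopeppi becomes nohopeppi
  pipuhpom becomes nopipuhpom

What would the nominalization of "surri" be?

surriob

"surri" begins with s-. The stems beginning with s- (supu → supuob, sisi → sisiob, sevbefmuv → sevbefmuvob) add -ob.
So surri → surriob.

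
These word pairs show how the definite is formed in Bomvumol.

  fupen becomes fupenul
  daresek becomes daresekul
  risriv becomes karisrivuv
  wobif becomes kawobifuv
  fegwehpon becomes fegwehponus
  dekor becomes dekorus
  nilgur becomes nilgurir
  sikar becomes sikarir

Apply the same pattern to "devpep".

devpepul

fupen and fegwehpon both end in -n yet inflect differently (fupenul, fegwehponus), so the final letter is not what conditions the rule; the last vowel is.
"devpep" has last vowel 'e'. The stems whose last vowel is 'e' (fupen → fupenul, daresek → daresekul) add -ul.
So devpep → devpepul.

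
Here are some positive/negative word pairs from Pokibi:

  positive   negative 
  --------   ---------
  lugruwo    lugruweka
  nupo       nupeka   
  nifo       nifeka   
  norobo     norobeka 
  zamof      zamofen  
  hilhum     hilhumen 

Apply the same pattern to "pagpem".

lugruwo and zamof both have last vowel 'o' yet inflect differently (lugruweka, zamofen), so the last vowel is not what conditions the rule; the final letter is.
"pagpem" ends in -m. The one such stem in the data (hilhum → hilhumen) adds -en, so the same rule applies.
The other pattern: stems ending in -o drop the final letter and add -eka.
So pagpem → pagpemen.

pagpemen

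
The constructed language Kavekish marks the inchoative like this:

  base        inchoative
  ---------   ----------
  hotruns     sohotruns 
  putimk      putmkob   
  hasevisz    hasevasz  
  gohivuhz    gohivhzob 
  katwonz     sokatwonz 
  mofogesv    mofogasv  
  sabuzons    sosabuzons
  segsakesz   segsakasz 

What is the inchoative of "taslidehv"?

taslidhvob

katwonz and segsakesz both end in -z yet inflect differently (sokatwonz, segsakasz), so the final letter is not what conditions the rule; the second-to-last letter is.
"taslidehv" has second-to-last letter 'h'. The one such stem in the data (gohivuhz → gohivhzob) deletes the last vowel and adds -ob (as does putimk), so the same rule applies.
So taslidehv → taslidhvob.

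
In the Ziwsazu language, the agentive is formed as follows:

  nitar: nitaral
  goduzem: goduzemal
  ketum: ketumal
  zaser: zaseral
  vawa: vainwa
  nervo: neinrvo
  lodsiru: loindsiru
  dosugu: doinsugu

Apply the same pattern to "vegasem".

nitar and vawa both have last vowel 'a' yet inflect differently (nitaral, vainwa), so the last vowel is not what conditions the rule; whether the stem ends in a vowel or a consonant is.
"vegasem" ends in a consonant. The stems ending in a consonant (nitar → nitaral, goduzem → goduzemal, ketum → ketumal) add -al.
So vegasem → vegasemal.

vegasemal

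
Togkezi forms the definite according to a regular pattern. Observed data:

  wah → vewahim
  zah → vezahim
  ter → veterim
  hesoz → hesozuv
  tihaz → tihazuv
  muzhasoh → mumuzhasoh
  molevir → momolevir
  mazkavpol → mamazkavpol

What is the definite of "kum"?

wah and muzhasoh both end in -h yet inflect differently (vewahim, mumuzhasoh), so the final letter is not what conditions the rule; the number of vowels is.
"kum" has 1 vowel. The stems with 1 vowel (wah → vewahim, zah → vezahim, ter → veterim) add ve- … -im around the stem.
The other patterns: stems with 2 vowels add -uv; stems with 3 vowels repeat the first consonant+vowel as a prefix.
So kum → vekumim.

vekumim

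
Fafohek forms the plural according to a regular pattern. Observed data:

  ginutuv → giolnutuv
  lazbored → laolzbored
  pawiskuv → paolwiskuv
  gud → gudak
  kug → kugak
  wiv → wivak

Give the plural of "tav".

lazbored and gud both end in -d yet inflect differently (laolzbored, gudak), so the final letter is not what conditions the rule; the number of vowels is.
"tav" has 1 vowel. The stems with 1 vowel (gud → gudak, kug → kugak, wiv → wivak) add -ak.
The other pattern: stems with 3 vowels insert -ol- after the first vowel.
So tav → tavak.

tavak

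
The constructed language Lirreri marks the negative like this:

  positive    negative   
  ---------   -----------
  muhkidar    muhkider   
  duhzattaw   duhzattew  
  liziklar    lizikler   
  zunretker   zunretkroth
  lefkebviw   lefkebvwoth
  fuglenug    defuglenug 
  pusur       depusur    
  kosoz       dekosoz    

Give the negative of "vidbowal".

muhkidar and zunretker both end in -r yet inflect differently (muhkider, zunretkroth), so the final letter is not what conditions the rule; the last vowel is.
"vidbowal" has last vowel 'a'. The stems whose last vowel is 'a' (muhkidar → muhkider, duhzattaw → duhzattew, liziklar → lizikler) change the last vowel to 'e'.
So vidbowal → vidbowel.

vidbowel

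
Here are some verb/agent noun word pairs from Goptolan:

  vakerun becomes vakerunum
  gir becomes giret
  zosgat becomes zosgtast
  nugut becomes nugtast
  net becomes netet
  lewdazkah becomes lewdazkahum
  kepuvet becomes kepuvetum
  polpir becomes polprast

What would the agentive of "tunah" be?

gir and polpir both end in -r yet inflect differently (giret, polprast), so the final letter is not what conditions the rule; the number of vowels is.
"tunah" has 2 vowels. The stems with 2 vowels (polpir → polprast, zosgat → zosgtast, nugut → nugtast) delete the last vowel and add -ast.
The other patterns: stems with 1 vowel add -et; stems with 3 vowels add -um.
So tunah → tunhast.

tunhast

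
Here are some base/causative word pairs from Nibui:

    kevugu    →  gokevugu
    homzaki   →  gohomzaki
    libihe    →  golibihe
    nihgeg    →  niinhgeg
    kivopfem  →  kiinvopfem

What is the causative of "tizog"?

libihe and nihgeg both have last vowel 'e' yet inflect differently (golibihe, niinhgeg), so the last vowel is not what conditions the rule; whether the stem ends in a vowel or a consonant is.
"tizog" ends in a consonant. The stems ending in a consonant (nihgeg → niinhgeg, kivopfem → kiinvopfem) insert -in- after the first vowel.
The other pattern: stems ending in a vowel add the prefix go-.
So tizog → tiinzog.

tiinzog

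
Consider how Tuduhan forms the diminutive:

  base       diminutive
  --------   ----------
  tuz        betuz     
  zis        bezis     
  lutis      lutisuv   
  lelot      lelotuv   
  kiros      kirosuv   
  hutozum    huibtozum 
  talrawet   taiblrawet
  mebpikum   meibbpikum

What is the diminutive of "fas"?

"fas" has 1 vowel. The stems with 1 vowel (tuz → betuz, zis → bezis) add the prefix be-.
The other patterns: stems with 2 vowels add -uv; stems with 3 vowels insert -ib- after the first vowel.
So fas → befas.

befas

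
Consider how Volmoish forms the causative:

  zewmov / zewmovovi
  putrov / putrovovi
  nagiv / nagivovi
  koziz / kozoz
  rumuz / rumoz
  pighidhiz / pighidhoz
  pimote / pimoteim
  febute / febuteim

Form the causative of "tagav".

nagiv and koziz both have last vowel 'i' yet inflect differently (nagivovi, kozoz), so the last vowel is not what conditions the rule; the final letter is.
"tagav" ends in -v. The stems ending in -v (zewmov → zewmovovi, putrov → putrovovi, nagiv → nagivovi) add -ovi.
The other patterns: stems ending in -z change the last vowel to 'o'; stems ending in -e add -im.
So tagav → tagavovi.

tagavovi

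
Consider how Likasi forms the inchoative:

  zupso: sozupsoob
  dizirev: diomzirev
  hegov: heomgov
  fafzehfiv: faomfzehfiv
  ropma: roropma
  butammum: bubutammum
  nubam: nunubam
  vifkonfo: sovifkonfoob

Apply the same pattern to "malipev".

maomlipev

hegov and zupso both have last vowel 'o' yet inflect differently (heomgov, sozupsoob), so the last vowel is not what conditions the rule; the final letter is.
"malipev" ends in -v. The stems ending in -v (fafzehfiv → faomfzehfiv, dizirev → diomzirev, hegov → heomgov) insert -om- after the first vowel.
So malipev → maomlipev.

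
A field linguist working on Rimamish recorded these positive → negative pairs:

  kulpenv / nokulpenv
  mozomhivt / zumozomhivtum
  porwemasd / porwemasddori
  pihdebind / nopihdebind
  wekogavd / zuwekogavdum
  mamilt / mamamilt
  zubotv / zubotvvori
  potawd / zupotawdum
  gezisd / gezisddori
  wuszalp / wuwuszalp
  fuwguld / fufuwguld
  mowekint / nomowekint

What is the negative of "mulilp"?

mumulilp

"mulilp" has second-to-last letter 'l'. The stems whose second-to-last letter is 'l' (fuwguld → fufuwguld, wuszalp → wuwuszalp, mamilt → mamamilt) repeat the first consonant+vowel as a prefix.
So mulilp → mumulilp.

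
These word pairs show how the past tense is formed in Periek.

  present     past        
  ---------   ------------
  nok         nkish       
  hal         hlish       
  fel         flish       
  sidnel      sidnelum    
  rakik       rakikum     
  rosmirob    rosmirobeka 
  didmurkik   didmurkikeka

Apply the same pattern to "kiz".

"kiz" has 1 vowel. The stems with 1 vowel (nok → nkish, hal → hlish, fel → flish) delete the last vowel and add -ish.
The other patterns: stems with 2 vowels add -um; stems with 3 vowels add -eka.
So kiz → kzish.

kzish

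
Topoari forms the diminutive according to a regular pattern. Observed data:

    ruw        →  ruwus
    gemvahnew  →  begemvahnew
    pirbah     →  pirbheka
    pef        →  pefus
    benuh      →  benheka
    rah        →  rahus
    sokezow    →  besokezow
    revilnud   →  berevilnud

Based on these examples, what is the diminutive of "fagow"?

fagweka

rah and benuh both end in -h yet inflect differently (rahus, benheka), so the final letter is not what conditions the rule; the number of vowels is.
"fagow" has 2 vowels. The stems with 2 vowels (benuh → benheka, pirbah → pirbheka) delete the last vowel and add -eka.
So fagow → fagweka.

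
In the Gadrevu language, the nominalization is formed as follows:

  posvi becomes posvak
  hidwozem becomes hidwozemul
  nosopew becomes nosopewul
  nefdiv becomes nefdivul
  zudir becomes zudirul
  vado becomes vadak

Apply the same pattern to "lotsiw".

nefdiv and posvi both have last vowel 'i' yet inflect differently (nefdivul, posvak), so the last vowel is not what conditions the rule; whether the stem ends in a vowel or a consonant is.
"lotsiw" ends in a consonant. The stems ending in a consonant (nosopew → nosopewul, nefdiv → nefdivul, hidwozem → hidwozemul) add -ul.
The other pattern: stems ending in a vowel drop the final letter and add -ak.
So lotsiw → lotsiwul.

lotsiwul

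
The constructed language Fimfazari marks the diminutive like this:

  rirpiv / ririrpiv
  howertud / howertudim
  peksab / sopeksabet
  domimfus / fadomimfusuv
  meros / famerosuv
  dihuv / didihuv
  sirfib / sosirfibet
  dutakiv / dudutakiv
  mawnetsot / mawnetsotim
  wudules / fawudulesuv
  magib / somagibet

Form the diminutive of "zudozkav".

"zudozkav" ends in -v. The stems ending in -v (dihuv → didihuv, rirpiv → ririrpiv, dutakiv → dudutakiv) repeat the first consonant+vowel as a prefix.
So zudozkav → zuzudozkav.

zuzudozkav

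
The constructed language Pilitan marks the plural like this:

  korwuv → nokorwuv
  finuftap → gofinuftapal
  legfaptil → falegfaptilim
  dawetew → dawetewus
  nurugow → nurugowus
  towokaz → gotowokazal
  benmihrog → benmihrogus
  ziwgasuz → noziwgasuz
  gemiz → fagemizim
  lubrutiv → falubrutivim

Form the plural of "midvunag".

gomidvunagal

gemiz and towokaz both end in -z yet inflect differently (fagemizim, gotowokazal), so the final letter is not what conditions the rule; the last vowel is.
"midvunag" has last vowel 'a'. The stems whose last vowel is 'a' (finuftap → gofinuftapal, towokaz → gotowokazal) add go- … -al around the stem.
The other patterns: stems whose last vowel is 'i' add fa- … -im around the stem; stems whose last vowel is 'u' add the prefix no-; stems whose last vowel is 'e' or 'o' add -us.
So midvunag → gomidvunagal.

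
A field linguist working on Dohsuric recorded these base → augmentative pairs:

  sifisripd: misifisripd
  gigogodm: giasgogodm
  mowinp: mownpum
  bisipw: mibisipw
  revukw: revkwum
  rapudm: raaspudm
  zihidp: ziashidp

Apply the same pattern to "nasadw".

"nasadw" has second-to-last letter 'd'. The stems whose second-to-last letter is 'd' (zihidp → ziashidp, gigogodm → giasgogodm, rapudm → raaspudm) insert -as- after the first vowel.
The other patterns: stems whose second-to-last letter is 'p' add the prefix mi-; stems whose second-to-last letter is 'k' or 'n' delete the last vowel and add -um.
So nasadw → naassadw.

naassadw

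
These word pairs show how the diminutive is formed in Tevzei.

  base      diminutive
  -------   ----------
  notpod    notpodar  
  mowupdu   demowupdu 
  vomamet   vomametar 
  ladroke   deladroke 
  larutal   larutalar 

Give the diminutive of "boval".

bovalar

ladroke and vomamet both have last vowel 'e' yet inflect differently (deladroke, vomametar), so the last vowel is not what conditions the rule; whether the stem ends in a vowel or a consonant is.
"boval" ends in a consonant. The stems ending in a consonant (vomamet → vomametar, notpod → notpodar, larutal → larutalar) add -ar.
The other pattern: stems ending in a vowel add the prefix de-.
So boval → bovalar.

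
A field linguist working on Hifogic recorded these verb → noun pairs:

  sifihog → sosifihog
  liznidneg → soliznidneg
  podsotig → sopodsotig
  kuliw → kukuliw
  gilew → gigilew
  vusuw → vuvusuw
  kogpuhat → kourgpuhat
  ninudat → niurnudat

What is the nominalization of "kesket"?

podsotig and kuliw both have last vowel 'i' yet inflect differently (sopodsotig, kukuliw), so the last vowel is not what conditions the rule; the final letter is.
"kesket" ends in -t. The stems ending in -t (kogpuhat → kourgpuhat, ninudat → niurnudat) insert -ur- after the first vowel.
So kesket → keursket.

keursket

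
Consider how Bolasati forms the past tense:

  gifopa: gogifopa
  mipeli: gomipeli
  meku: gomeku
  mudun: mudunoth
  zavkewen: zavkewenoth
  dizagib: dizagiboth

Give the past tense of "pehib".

pehiboth

meku and mudun both have last vowel 'u' yet inflect differently (gomeku, mudunoth), so the last vowel is not what conditions the rule; whether the stem ends in a vowel or a consonant is.
"pehib" ends in a consonant. The stems ending in a consonant (mudun → mudunoth, zavkewen → zavkewenoth, dizagib → dizagiboth) add -oth.
The other pattern: stems ending in a vowel add the prefix go-.
So pehib → pehiboth.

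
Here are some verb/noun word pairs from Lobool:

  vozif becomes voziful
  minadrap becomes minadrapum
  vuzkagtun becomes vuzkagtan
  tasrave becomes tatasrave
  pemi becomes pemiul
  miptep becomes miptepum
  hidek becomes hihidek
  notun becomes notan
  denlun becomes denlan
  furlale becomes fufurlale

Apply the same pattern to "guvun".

guvan

"guvun" ends in -n. The stems ending in -n (notun → notan, denlun → denlan, vuzkagtun → vuzkagtan) change the last vowel to 'a'.
The other patterns: stems ending in -p add -um; stems ending in -e or -k repeat the first consonant+vowel as a prefix; stems ending in -f or -i add -ul.
So guvun → guvan.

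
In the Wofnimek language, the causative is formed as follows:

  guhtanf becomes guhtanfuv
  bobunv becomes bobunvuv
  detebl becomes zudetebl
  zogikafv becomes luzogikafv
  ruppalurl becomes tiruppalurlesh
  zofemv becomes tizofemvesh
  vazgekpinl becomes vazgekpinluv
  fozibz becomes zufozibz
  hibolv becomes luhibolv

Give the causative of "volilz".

detebl and ruppalurl both end in -l yet inflect differently (zudetebl, tiruppalurlesh), so the final letter is not what conditions the rule; the second-to-last letter is.
"volilz" has second-to-last letter 'l'. The one such stem in the data (hibolv → luhibolv) adds the prefix lu-, so the same rule applies.
So volilz → luvolilz.

luvolilz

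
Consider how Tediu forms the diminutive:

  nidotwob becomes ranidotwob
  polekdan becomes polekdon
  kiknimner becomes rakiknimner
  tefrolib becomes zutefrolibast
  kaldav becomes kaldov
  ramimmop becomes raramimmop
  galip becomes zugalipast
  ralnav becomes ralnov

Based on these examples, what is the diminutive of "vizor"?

ravizor

galip and ramimmop both end in -p yet inflect differently (zugalipast, raramimmop), so the final letter is not what conditions the rule; the last vowel is.
"vizor" has last vowel 'o'. The stems whose last vowel is 'o' (ramimmop → raramimmop, nidotwob → ranidotwob) add the prefix ra-.
The other patterns: stems whose last vowel is 'a' change the last vowel to 'o'; stems whose last vowel is 'i' add zu- … -ast around the stem.
So vizor → ravizor.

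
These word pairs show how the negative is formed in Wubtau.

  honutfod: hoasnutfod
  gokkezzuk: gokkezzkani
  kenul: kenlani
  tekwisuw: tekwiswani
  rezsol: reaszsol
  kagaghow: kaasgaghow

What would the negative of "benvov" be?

rezsol and kenul both end in -l yet inflect differently (reaszsol, kenlani), so the final letter is not what conditions the rule; the last vowel is.
"benvov" has last vowel 'o'. The stems whose last vowel is 'o' (rezsol → reaszsol, kagaghow → kaasgaghow, honutfod → hoasnutfod) insert -as- after the first vowel.
The other pattern: stems whose last vowel is 'u' delete the last vowel and add -ani.
So benvov → beasnvov.

beasnvov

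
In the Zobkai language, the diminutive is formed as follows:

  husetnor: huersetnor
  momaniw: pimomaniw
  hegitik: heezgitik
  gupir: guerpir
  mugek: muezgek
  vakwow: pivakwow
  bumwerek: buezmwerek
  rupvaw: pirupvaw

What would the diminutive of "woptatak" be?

vakwow and husetnor both have last vowel 'o' yet inflect differently (pivakwow, huersetnor), so the last vowel is not what conditions the rule; the final letter is.
"woptatak" ends in -k. The stems ending in -k (bumwerek → buezmwerek, hegitik → heezgitik, mugek → muezgek) insert -ez- after the first vowel.
So woptatak → woezptatak.

woezptatak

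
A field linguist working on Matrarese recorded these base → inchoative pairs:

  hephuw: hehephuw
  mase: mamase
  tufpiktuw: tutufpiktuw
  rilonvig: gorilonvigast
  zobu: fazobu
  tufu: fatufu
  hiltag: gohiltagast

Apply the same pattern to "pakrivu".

zobu and tufpiktuw both have last vowel 'u' yet inflect differently (fazobu, tutufpiktuw), so the last vowel is not what conditions the rule; the final letter is.
"pakrivu" ends in -u. The stems ending in -u (zobu → fazobu, tufu → fatufu) add the prefix fa-.
The other patterns: stems ending in -g add go- … -ast around the stem; stems ending in -e or -w repeat the first consonant+vowel as a prefix.
So pakrivu → fapakrivu.

fapakrivu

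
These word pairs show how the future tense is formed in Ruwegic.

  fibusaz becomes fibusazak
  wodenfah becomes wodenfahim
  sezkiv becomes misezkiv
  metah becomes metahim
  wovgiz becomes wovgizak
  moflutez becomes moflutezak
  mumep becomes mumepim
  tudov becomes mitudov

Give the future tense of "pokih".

wovgiz and sezkiv both have last vowel 'i' yet inflect differently (wovgizak, misezkiv), so the last vowel is not what conditions the rule; the final letter is.
"pokih" ends in -h. The stems ending in -h (metah → metahim, wodenfah → wodenfahim) add -im.
The other patterns: stems ending in -z add -ak; stems ending in -v add the prefix mi-.
So pokih → pokihim.

pokihim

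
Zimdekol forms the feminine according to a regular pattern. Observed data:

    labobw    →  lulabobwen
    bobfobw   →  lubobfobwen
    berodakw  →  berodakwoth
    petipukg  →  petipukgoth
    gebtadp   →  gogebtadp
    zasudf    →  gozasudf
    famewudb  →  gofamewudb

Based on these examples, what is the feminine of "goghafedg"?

labobw and berodakw both end in -w yet inflect differently (lulabobwen, berodakwoth), so the final letter is not what conditions the rule; the second-to-last letter is.
"goghafedg" has second-to-last letter 'd'. The stems whose second-to-last letter is 'd' (gebtadp → gogebtadp, zasudf → gozasudf, famewudb → gofamewudb) add the prefix go-.
The other patterns: stems whose second-to-last letter is 'b' add lu- … -en around the stem; stems whose second-to-last letter is 'k' add -oth.
So goghafedg → gogoghafedg.

gogoghafedg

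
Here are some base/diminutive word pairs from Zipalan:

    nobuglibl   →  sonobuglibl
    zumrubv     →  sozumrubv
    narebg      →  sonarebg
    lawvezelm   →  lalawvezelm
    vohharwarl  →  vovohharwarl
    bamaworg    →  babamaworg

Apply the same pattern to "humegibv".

sohumegibv

nobuglibl and vohharwarl both end in -l yet inflect differently (sonobuglibl, vovohharwarl), so the final letter is not what conditions the rule; the second-to-last letter is.
"humegibv" has second-to-last letter 'b'. The stems whose second-to-last letter is 'b' (nobuglibl → sonobuglibl, zumrubv → sozumrubv, narebg → sonarebg) add the prefix so-.
So humegibv → sohumegibv.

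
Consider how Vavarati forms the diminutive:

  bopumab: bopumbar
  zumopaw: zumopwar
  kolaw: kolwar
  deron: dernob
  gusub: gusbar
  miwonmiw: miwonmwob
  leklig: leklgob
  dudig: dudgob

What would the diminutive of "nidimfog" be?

miwonmiw and zumopaw both end in -w yet inflect differently (miwonmwob, zumopwar), so the final letter is not what conditions the rule; the last vowel is.
"nidimfog" has last vowel 'o'. The one such stem in the data (deron → dernob) deletes the last vowel and adds -ob (as do miwonmiw, dudig), so the same rule applies.
The other pattern: stems whose last vowel is 'a' or 'u' delete the last vowel and add -ar.
So nidimfog → nidimfgob.

nidimfgob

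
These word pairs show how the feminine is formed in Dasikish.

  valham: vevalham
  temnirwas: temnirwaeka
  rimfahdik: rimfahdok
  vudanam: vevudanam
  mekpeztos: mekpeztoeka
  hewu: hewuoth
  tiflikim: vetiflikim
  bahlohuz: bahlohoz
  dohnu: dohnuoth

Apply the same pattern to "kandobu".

"kandobu" ends in -u. The stems ending in -u (dohnu → dohnuoth, hewu → hewuoth) add -oth.
So kandobu → kandobuoth.

kandobuoth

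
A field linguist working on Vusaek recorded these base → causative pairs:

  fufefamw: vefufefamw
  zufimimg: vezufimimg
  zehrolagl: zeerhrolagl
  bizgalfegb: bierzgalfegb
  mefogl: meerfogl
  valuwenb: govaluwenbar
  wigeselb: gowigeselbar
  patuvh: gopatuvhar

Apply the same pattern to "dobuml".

"dobuml" has second-to-last letter 'm'. The stems whose second-to-last letter is 'm' (fufefamw → vefufefamw, zufimimg → vezufimimg) add the prefix ve-.
The other patterns: stems whose second-to-last letter is 'g' insert -er- after the first vowel; stems whose second-to-last letter is 'l', 'n' or 'v' add go- … -ar around the stem.
So dobuml → vedobuml.

vedobuml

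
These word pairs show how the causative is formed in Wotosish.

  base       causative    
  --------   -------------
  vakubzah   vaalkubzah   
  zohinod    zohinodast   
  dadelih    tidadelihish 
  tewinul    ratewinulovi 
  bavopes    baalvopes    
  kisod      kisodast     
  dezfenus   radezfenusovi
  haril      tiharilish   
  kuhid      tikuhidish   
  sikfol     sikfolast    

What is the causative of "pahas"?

tewinul and haril both end in -l yet inflect differently (ratewinulovi, tiharilish), so the final letter is not what conditions the rule; the last vowel is.
"pahas" has last vowel 'a'. The one such stem in the data (vakubzah → vaalkubzah) inserts -al- after the first vowel (as does bavopes), so the same rule applies.
So pahas → paalhas.

paalhas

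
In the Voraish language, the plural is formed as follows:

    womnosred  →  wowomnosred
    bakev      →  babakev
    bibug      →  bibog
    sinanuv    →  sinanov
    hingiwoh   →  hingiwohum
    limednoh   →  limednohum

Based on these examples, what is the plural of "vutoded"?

vuvutoded

bakev and sinanuv both end in -v yet inflect differently (babakev, sinanov), so the final letter is not what conditions the rule; the last vowel is.
"vutoded" has last vowel 'e'. The stems whose last vowel is 'e' (womnosred → wowomnosred, bakev → babakev) repeat the first consonant+vowel as a prefix.
The other patterns: stems whose last vowel is 'u' change the last vowel to 'o'; stems whose last vowel is 'o' add -um.
So vutoded → vuvutoded.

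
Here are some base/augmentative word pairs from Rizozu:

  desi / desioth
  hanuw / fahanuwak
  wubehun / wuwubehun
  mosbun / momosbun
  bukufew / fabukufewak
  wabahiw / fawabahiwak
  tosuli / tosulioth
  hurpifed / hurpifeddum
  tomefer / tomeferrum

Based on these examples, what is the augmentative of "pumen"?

wabahiw and tosuli both have last vowel 'i' yet inflect differently (fawabahiwak, tosulioth), so the last vowel is not what conditions the rule; the final letter is.
"pumen" ends in -n. The stems ending in -n (mosbun → momosbun, wubehun → wuwubehun) repeat the first consonant+vowel as a prefix.
The other patterns: stems ending in -w add fa- … -ak around the stem; stems ending in -i add -oth; stems ending in -d or -r double the final consonant and add -um.
So pumen → pupumen.

pupumen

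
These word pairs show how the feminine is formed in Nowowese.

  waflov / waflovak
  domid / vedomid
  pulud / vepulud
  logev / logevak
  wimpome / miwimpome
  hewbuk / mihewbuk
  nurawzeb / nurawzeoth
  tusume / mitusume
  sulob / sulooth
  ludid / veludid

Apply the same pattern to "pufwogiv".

pufwogivak

"pufwogiv" ends in -v. The stems ending in -v (logev → logevak, waflov → waflovak) add -ak.
The other patterns: stems ending in -b drop the final letter and add -oth; stems ending in -d add the prefix ve-; stems ending in -e or -k add the prefix mi-.
So pufwogiv → pufwogivak.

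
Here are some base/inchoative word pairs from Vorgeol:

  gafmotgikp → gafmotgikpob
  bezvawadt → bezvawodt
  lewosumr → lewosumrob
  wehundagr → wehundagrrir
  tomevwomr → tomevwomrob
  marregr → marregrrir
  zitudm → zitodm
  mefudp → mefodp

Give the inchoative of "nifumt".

nifumtob

"nifumt" has second-to-last letter 'm'. The stems whose second-to-last letter is 'm' (lewosumr → lewosumrob, tomevwomr → tomevwomrob) add -ob.
So nifumt → nifumtob.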